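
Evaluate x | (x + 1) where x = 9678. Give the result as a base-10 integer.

9679

x = 10010111001110 = 9678
x + 1 = 10010111001111
OR    = 10010111001111 = 9679
(x | (x + 1) sets the lowest cleared bit.)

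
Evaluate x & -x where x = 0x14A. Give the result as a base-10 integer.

x = 101001010 = 330
-x (two's complement) = …010110110
AND   = 000000010 = 2
(x & -x isolates the lowest set bit of x.)

2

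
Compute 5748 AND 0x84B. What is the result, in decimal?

64

5748 = 1011001110100
0x84B = 0100001001011
AND → 0000001000000 = 64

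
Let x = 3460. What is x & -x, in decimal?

4

x = 110110000100 = 3460
-x (two's complement) = …001001111100
AND   = 000000000100 = 4
(x & -x isolates the lowest set bit of x.)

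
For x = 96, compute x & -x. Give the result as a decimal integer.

32

x = 1100000 = 96
-x (two's complement) = …0100000
AND   = 0100000 = 32
(x & -x isolates the lowest set bit of x.)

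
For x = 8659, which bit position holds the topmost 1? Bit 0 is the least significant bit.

13

8659 = 10000111010011
The topmost 1 is at position 13 (since 2^13 = 8192 ≤ 8659 < 16384).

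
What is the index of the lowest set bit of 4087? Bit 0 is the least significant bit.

4087 = 111111110111
Trailing zeros: 0, so the lowest set bit is bit 0 (value 1).

0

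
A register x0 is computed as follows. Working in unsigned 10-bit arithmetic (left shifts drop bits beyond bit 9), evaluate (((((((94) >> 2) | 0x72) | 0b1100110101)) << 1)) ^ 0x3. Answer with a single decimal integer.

94 = 0001011110
→ >> 2 → 0000010111 = 23
0x72 = 0001110010
→ | → 0001110111 = 119
0b1100110101 = 1100110101
→ | → 1101110111 = 887
→ << 1 (mod 2^10) → 1011101110 = 750
0x3 = 0000000011
→ ^ → 1011101101 = 749

749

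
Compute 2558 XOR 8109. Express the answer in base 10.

5715

2558 = 0100111111110
8109 = 1111110101101
XOR → 1011001010011 = 5715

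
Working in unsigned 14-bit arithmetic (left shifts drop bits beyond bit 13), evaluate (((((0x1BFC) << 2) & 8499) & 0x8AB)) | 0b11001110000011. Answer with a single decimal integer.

0x1BFC = 01101111111100
→ << 2 (mod 2^14) → 10111111110000 = 12272
8499 = 10000100110011
→ & → 10000100110000 = 8496
0x8AB = 00100010101011
→ & → 00000000100000 = 32
0b11001110000011 = 11001110000011
→ | → 11001110100011 = 13219

13219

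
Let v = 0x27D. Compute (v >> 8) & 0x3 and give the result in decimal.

v = 001001111101
Shift right by 8: 0010
Mask low 2 bits: 10 = 2

2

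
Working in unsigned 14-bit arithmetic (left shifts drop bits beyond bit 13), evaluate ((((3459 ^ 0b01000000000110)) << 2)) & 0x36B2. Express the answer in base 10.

3459 = 00110110000011
0b01000000000110 = 01000000000110
→ ^ → 01110110000101 = 7557
→ << 2 (mod 2^14) → 11011000010100 = 13844
0x36B2 = 11011010110010
→ & → 11011000010000 = 13840

13840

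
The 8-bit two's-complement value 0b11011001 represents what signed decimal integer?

-39

pattern = 11011001 (MSB is 1 ⇒ negative)
Invert: 00100110, add 1 → 00100111 = 39, so the value is -39.
(Equivalently: 217 - 2^8 = 217 - 256 = -39.)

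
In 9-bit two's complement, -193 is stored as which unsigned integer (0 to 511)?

319

193 in 9 bits: 011000001
Invert: 100111110
Add 1:  100111111 = 319
(Check: 2^9 - 193 = 512 - 193 = 319.)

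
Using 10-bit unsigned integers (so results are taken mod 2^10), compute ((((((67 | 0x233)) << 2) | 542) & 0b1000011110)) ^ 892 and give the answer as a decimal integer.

67 = 0001000011
0x233 = 1000110011
→ | → 1001110011 = 627
→ << 2 (mod 2^10) → 0111001100 = 460
542 = 1000011110
→ | → 1111011110 = 990
0b1000011110 = 1000011110
→ & → 1000011110 = 542
892 = 1101111100
→ ^ → 0101100010 = 354

354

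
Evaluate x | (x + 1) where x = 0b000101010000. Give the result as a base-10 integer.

x = 101010000 = 336
x + 1 = 101010001
OR    = 101010001 = 337
(x | (x + 1) sets the lowest cleared bit.)

337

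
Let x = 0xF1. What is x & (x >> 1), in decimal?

x = 11110001 = 241
x>>1 = 01111000
AND  = 01110000 = 112
(x & (x >> 1) has a 1 wherever x has two consecutive 1 bits.)

112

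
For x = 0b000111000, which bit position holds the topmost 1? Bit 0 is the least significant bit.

5

0b000111000 = 111000
The topmost 1 is at position 5 (since 2^5 = 32 ≤ 56 < 64).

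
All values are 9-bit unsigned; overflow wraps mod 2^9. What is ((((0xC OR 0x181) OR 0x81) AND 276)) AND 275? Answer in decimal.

256

0xC = 000001100
0x181 = 110000001
→ OR → 110001101 = 397
0x81 = 010000001
→ OR → 110001101 = 397
276 = 100010100
→ AND → 100000100 = 260
275 = 100010011
→ AND → 100000000 = 256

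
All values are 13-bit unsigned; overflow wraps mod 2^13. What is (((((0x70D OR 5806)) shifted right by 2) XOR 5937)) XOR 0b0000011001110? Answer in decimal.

0x70D = 0011100001101
5806 = 1011010101110
→ OR → 1011110101111 = 6063
→ shifted right by 2 → 0010111101011 = 1515
5937 = 1011100110001
→ XOR → 1001011011010 = 4826
0b0000011001110 = 0000011001110
→ XOR → 1001000010100 = 4628

4628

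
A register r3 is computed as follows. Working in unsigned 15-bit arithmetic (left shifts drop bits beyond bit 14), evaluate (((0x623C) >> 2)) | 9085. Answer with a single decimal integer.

15359

0x623C = 110001000111100
→ >> 2 → 001100010001111 = 6287
9085 = 010001101111101
→ | → 011101111111111 = 15359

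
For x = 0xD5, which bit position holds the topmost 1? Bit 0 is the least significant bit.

7

0xD5 = 11010101
The topmost 1 is at position 7 (since 2^7 = 128 ≤ 213 < 256).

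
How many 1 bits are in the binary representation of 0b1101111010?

7

n = 1101111010
Count the 1s: 1 + 1 + 1 + 1 + 1 + 1 + 1 = 7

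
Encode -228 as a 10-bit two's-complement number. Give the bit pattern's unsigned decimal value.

228 in 10 bits: 0011100100
Invert: 1100011011
Add 1:  1100011100 = 796
(Check: 2^10 - 228 = 1024 - 228 = 796.)

796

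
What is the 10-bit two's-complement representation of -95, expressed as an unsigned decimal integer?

929

95 in 10 bits: 0001011111
Invert: 1110100000
Add 1:  1110100001 = 929
(Check: 2^10 - 95 = 1024 - 95 = 929.)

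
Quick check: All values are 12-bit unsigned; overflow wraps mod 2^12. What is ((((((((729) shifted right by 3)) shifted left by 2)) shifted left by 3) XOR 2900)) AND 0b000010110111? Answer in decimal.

52

729 = 001011011001
→ shifted right by 3 → 000001011011 = 91
→ shifted left by 2 (mod 2^12) → 000101101100 = 364
→ shifted left by 3 (mod 2^12) → 101101100000 = 2912
2900 = 101101010100
→ XOR → 000000110100 = 52
0b000010110111 = 000010110111
→ AND → 000000110100 = 52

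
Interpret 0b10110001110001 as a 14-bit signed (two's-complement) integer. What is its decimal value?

-5007

pattern = 10110001110001 (MSB is 1 ⇒ negative)
Invert: 01001110001110, add 1 → 01001110001111 = 5007, so the value is -5007.
(Equivalently: 11377 - 2^14 = 11377 - 16384 = -5007.)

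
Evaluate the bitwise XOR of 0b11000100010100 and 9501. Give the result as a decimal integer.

5129

a = 11000100010100
9501 = 10010100011101
XOR → 01010000001001 = 5129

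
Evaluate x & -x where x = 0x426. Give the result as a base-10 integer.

x = 10000100110 = 1062
-x (two's complement) = …01111011010
AND   = 00000000010 = 2
(x & -x isolates the lowest set bit of x.)

2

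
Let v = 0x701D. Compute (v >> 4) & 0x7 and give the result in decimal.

v = 111000000011101
Shift right by 4: 11100000001
Mask low 3 bits: 001 = 1

1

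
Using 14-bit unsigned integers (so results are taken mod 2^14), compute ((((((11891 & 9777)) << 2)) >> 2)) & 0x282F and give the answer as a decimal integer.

33

11891 = 10111001110011
9777 = 10011000110001
→ & → 10011000110001 = 9777
→ << 2 (mod 2^14) → 01100011000100 = 6340
→ >> 2 → 00011000110001 = 1585
0x282F = 10100000101111
→ & → 00000000100001 = 33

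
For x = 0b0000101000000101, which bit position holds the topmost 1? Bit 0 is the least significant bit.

11

0b0000101000000101 = 101000000101
The topmost 1 is at position 11 (since 2^11 = 2048 ≤ 2565 < 4096).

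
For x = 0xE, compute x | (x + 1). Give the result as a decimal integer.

15

x = 1110 = 14
x + 1 = 1111
OR    = 1111 = 15
(x | (x + 1) sets the lowest cleared bit.)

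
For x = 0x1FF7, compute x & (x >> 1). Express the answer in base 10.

4083

x = 1111111110111 = 8183
x>>1 = 0111111111011
AND  = 0111111110011 = 4083
(x & (x >> 1) has a 1 wherever x has two consecutive 1 bits.)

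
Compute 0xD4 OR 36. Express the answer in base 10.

0xD4 = 11010100
36 = 00100100
 OR → 11110100 = 244

244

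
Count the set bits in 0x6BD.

8

0x6BD = 11010111101
Count the 1s: 1 + 1 + 1 + 1 + 1 + 1 + 1 + 1 = 8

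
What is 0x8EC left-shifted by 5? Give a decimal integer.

73088

0x8EC = 00000100011101100
shift left by 5 → 10001110110000000 = 73088
(equivalently, 2284 × 2^5 = 2284 × 32)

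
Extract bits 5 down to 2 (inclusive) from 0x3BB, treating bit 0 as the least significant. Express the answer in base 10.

v = 0001110111011
Shift right by 2: 00011101110
Mask low 4 bits: 1110 = 14

14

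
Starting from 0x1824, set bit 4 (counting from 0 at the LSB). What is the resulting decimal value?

6196

x = 001100000100100
bit 4 is currently 0; set it via x | (1 << 4) = x | 16
→ 001100000110100 = 6196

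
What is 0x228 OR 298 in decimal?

0x228 = 1000101000
298 = 0100101010
 OR → 1100101010 = 810

810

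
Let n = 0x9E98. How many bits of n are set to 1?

8

0x9E98 = 1001111010011000
Count the 1s: 1 + 1 + 1 + 1 + 1 + 1 + 1 + 1 = 8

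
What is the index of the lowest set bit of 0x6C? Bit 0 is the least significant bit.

2

0x6C = 1101100
Trailing zeros: 2, so the lowest set bit is bit 2 (value 4).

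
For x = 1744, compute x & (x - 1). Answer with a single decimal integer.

1728

x = 11011010000 = 1744
x - 1 = 11011001111
AND   = 11011000000 = 1728
(x & (x - 1) clears the lowest set bit of x.)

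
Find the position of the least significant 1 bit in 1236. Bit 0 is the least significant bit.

1236 = 10011010100
Trailing zeros: 2, so the lowest set bit is bit 2 (value 4).

2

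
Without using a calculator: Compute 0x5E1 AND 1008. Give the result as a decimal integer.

0x5E1 = 10111100001
1008 = 01111110000
AND → 00111100000 = 480

480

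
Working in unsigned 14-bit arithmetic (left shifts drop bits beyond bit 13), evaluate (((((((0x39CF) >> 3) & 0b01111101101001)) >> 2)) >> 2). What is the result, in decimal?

114

0x39CF = 11100111001111
→ >> 3 → 00011100111001 = 1849
0b01111101101001 = 01111101101001
→ & → 00011100101001 = 1833
→ >> 2 → 00000111001010 = 458
→ >> 2 → 00000001110010 = 114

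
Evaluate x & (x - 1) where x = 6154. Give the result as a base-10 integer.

x = 1100000001010 = 6154
x - 1 = 1100000001001
AND   = 1100000001000 = 6152
(x & (x - 1) clears the lowest set bit of x.)

6152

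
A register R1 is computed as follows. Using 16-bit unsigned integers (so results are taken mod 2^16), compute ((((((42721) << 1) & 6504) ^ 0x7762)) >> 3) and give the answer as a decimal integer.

4036

42721 = 1010011011100001
→ << 1 (mod 2^16) → 0100110111000010 = 19906
6504 = 0001100101101000
→ & → 0000100101000000 = 2368
0x7762 = 0111011101100010
→ ^ → 0111111000100010 = 32290
→ >> 3 → 0000111111000100 = 4036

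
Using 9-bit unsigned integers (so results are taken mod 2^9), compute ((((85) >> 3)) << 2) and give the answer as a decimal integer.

85 = 001010101
→ >> 3 → 000001010 = 10
→ << 2 (mod 2^9) → 000101000 = 40

40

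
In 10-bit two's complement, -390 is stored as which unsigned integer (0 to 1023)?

390 in 10 bits: 0110000110
Invert: 1001111001
Add 1:  1001111010 = 634
(Check: 2^10 - 390 = 1024 - 390 = 634.)

634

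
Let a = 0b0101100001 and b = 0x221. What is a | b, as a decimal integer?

a = 0101100001
0x221 = 1000100001
 OR → 1101100001 = 865

865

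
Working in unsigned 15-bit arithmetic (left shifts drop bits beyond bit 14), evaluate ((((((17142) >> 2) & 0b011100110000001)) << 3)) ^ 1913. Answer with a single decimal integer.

17142 = 100001011110110
→ >> 2 → 001000010111101 = 4285
0b011100110000001 = 011100110000001
→ & → 001000010000001 = 4225
→ << 3 (mod 2^15) → 000010000001000 = 1032
1913 = 000011101111001
→ ^ → 000001101110001 = 881

881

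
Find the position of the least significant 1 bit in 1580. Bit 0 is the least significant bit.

2

1580 = 11000101100
Trailing zeros: 2, so the lowest set bit is bit 2 (value 4).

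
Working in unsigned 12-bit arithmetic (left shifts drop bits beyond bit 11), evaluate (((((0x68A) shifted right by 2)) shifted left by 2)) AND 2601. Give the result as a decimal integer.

0x68A = 011010001010
→ shifted right by 2 → 000110100010 = 418
→ shifted left by 2 (mod 2^12) → 011010001000 = 1672
2601 = 101000101001
→ AND → 001000001000 = 520

520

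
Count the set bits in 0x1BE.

0x1BE = 110111110
Count the 1s: 1 + 1 + 1 + 1 + 1 + 1 + 1 = 7

7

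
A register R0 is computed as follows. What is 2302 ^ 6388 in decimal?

2302 = 0100011111110
6388 = 1100011110100
XOR → 1000000001010 = 4106

4106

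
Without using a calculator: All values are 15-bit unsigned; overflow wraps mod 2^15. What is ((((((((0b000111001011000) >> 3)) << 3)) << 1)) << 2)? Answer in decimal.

29376

0b000111001011000 = 000111001011000
→ >> 3 → 000000111001011 = 459
→ << 3 (mod 2^15) → 000111001011000 = 3672
→ << 1 (mod 2^15) → 001110010110000 = 7344
→ << 2 (mod 2^15) → 111001011000000 = 29376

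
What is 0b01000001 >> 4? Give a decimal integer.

x = 1000001
shift right by 4 → 0000100 = 4
(equivalently, floor(65 / 16))

4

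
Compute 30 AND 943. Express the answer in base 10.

14

30 = 0000011110
943 = 1110101111
AND → 0000001110 = 14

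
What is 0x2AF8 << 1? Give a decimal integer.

22000

0x2AF8 = 010101011111000
shift left by 1 → 101010111110000 = 22000
(equivalently, 11000 × 2^1 = 11000 × 2)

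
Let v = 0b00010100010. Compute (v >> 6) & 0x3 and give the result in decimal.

v = 00010100010
Shift right by 6: 00010
Mask low 2 bits: 10 = 2

2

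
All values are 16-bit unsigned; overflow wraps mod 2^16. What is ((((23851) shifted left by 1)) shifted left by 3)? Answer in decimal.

53936

23851 = 0101110100101011
→ shifted left by 1 (mod 2^16) → 1011101001010110 = 47702
→ shifted left by 3 (mod 2^16) → 1101001010110000 = 53936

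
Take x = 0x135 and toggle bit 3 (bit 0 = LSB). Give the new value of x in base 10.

317

x = 100110101
bit 3 is currently 0; toggle it via x ^ (1 << 3) = x ^ 8
→ 100111101 = 317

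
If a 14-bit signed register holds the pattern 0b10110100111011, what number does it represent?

-4805

pattern = 10110100111011 (MSB is 1 ⇒ negative)
Invert: 01001011000100, add 1 → 01001011000101 = 4805, so the value is -4805.
(Equivalently: 11579 - 2^14 = 11579 - 16384 = -4805.)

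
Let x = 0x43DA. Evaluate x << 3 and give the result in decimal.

0x43DA = 000100001111011010
shift left by 3 → 100001111011010000 = 138960
(equivalently, 17370 × 2^3 = 17370 × 8)

138960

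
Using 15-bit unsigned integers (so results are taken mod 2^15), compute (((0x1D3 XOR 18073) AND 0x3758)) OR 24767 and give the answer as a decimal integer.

0x1D3 = 000000111010011
18073 = 100011010011001
→ XOR → 100011101001010 = 18250
0x3758 = 011011101011000
→ AND → 000011101001000 = 1864
24767 = 110000010111111
→ OR → 110011111111111 = 26623

26623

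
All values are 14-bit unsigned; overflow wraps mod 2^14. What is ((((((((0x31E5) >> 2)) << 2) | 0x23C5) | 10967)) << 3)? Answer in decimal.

0x31E5 = 11000111100101
→ >> 2 → 00110001111001 = 3193
→ << 2 (mod 2^14) → 11000111100100 = 12772
0x23C5 = 10001111000101
→ | → 11001111100101 = 13285
10967 = 10101011010111
→ | → 11101111110111 = 15351
→ << 3 (mod 2^14) → 01111110111000 = 8120

8120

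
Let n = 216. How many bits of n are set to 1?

4

216 = 11011000
Count the 1s: 1 + 1 + 1 + 1 = 4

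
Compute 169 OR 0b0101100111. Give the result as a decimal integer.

169 = 010101001
b = 101100111
 OR → 111101111 = 495

495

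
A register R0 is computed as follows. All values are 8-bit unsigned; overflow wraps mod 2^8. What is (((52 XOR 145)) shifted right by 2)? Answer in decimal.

52 = 00110100
145 = 10010001
→ XOR → 10100101 = 165
→ shifted right by 2 → 00101001 = 41

41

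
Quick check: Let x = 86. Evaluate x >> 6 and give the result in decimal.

1

86 = 1010110
shift right by 6 → 0000001 = 1
(equivalently, floor(86 / 64))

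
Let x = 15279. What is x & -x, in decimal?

1

x = 11101110101111 = 15279
-x (two's complement) = …00010001010001
AND   = 00000000000001 = 1
(x & -x isolates the lowest set bit of x.)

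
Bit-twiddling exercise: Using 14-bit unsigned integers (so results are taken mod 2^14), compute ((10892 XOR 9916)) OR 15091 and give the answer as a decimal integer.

16115

10892 = 10101010001100
9916 = 10011010111100
→ XOR → 00110000110000 = 3120
15091 = 11101011110011
→ OR → 11111011110011 = 16115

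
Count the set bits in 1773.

8

1773 = 11011101101
Count the 1s: 1 + 1 + 1 + 1 + 1 + 1 + 1 + 1 = 8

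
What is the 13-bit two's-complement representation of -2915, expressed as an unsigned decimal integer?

5277

2915 in 13 bits: 0101101100011
Invert: 1010010011100
Add 1:  1010010011101 = 5277
(Check: 2^13 - 2915 = 8192 - 2915 = 5277.)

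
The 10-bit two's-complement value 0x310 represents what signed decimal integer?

pattern = 1100010000 (MSB is 1 ⇒ negative)
Invert: 0011101111, add 1 → 0011110000 = 240, so the value is -240.
(Equivalently: 784 - 2^10 = 784 - 1024 = -240.)

-240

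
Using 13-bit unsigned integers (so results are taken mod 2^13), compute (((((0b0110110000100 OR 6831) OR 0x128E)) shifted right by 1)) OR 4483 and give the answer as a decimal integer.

0b0110110000100 = 0110110000100
6831 = 1101010101111
→ OR → 1111110101111 = 8111
0x128E = 1001010001110
→ OR → 1111110101111 = 8111
→ shifted right by 1 → 0111111010111 = 4055
4483 = 1000110000011
→ OR → 1111111010111 = 8151

8151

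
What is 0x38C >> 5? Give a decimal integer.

28

0x38C = 1110001100
shift right by 5 → 0000011100 = 28
(equivalently, floor(908 / 32))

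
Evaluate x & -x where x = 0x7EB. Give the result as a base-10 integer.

1

x = 11111101011 = 2027
-x (two's complement) = …00000010101
AND   = 00000000001 = 1
(x & -x isolates the lowest set bit of x.)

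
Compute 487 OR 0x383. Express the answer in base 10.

487 = 0111100111
0x383 = 1110000011
 OR → 1111100111 = 999

999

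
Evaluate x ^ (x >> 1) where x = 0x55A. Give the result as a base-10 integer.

2039

x = 10101011010 = 1370
x>>1 = 01010101101
XOR  = 11111110111 = 2039
(x ^ (x >> 1) gives the standard binary-reflected Gray code of x.)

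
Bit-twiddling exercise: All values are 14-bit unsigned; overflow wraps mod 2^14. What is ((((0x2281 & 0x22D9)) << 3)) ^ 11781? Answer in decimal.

14861

0x2281 = 10001010000001
0x22D9 = 10001011011001
→ & → 10001010000001 = 8833
→ << 3 (mod 2^14) → 01010000001000 = 5128
11781 = 10111000000101
→ ^ → 11101000001101 = 14861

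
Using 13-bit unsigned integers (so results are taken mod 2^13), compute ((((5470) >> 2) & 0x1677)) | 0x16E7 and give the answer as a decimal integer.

5879

5470 = 1010101011110
→ >> 2 → 0010101010111 = 1367
0x1677 = 1011001110111
→ & → 0010001010111 = 1111
0x16E7 = 1011011100111
→ | → 1011011110111 = 5879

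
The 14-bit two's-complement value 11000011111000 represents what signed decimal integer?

pattern = 11000011111000 (MSB is 1 ⇒ negative)
Invert: 00111100000111, add 1 → 00111100001000 = 3848, so the value is -3848.
(Equivalently: 12536 - 2^14 = 12536 - 16384 = -3848.)

-3848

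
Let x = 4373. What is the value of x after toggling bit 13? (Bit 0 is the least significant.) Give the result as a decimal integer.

x = 01000100010101
bit 13 is currently 0; toggle it via x ^ (1 << 13) = x ^ 8192
→ 11000100010101 = 12565

12565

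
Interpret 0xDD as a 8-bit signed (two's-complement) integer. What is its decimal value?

-35

pattern = 11011101 (MSB is 1 ⇒ negative)
Invert: 00100010, add 1 → 00100011 = 35, so the value is -35.
(Equivalently: 221 - 2^8 = 221 - 256 = -35.)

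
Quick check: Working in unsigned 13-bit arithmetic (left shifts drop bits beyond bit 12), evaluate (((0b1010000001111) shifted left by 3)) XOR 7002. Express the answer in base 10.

6946

0b1010000001111 = 1010000001111
→ shifted left by 3 (mod 2^13) → 0000001111000 = 120
7002 = 1101101011010
→ XOR → 1101100100010 = 6946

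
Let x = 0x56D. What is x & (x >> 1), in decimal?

x = 10101101101 = 1389
x>>1 = 01010110110
AND  = 00000100100 = 36
(x & (x >> 1) has a 1 wherever x has two consecutive 1 bits.)

36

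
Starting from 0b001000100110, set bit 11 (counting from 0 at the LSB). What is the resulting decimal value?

2598

x = 001000100110
bit 11 is currently 0; set it via x | (1 << 11) = x | 2048
→ 101000100110 = 2598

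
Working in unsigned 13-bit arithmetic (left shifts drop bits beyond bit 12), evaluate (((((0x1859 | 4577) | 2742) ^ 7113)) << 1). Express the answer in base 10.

108

0x1859 = 1100001011001
4577 = 1000111100001
→ | → 1100111111001 = 6649
2742 = 0101010110110
→ | → 1101111111111 = 7167
7113 = 1101111001001
→ ^ → 0000000110110 = 54
→ << 1 (mod 2^13) → 0000001101100 = 108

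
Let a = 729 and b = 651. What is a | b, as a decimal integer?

729 = 1011011001
651 = 1010001011
 OR → 1011011011 = 731

731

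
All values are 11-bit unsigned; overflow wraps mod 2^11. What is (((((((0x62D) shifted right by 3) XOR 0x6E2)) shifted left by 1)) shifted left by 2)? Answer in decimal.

0x62D = 11000101101
→ shifted right by 3 → 00011000101 = 197
0x6E2 = 11011100010
→ XOR → 11000100111 = 1575
→ shifted left by 1 (mod 2^11) → 10001001110 = 1102
→ shifted left by 2 (mod 2^11) → 00100111000 = 312

312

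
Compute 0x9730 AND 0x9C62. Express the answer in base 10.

0x9730 = 1001011100110000
0x9C62 = 1001110001100010
AND → 1001010000100000 = 37920

37920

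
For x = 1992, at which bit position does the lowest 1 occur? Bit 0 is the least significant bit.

3

1992 = 11111001000
Trailing zeros: 3, so the lowest set bit is bit 3 (value 8).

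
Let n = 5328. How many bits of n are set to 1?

5328 = 1010011010000
Count the 1s: 1 + 1 + 1 + 1 + 1 = 5

5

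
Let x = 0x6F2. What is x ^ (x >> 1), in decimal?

x = 11011110010 = 1778
x>>1 = 01101111001
XOR  = 10110001011 = 1419
(x ^ (x >> 1) gives the standard binary-reflected Gray code of x.)

1419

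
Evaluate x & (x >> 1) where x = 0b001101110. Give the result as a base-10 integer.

x = 1101110 = 110
x>>1 = 0110111
AND  = 0100110 = 38
(x & (x >> 1) has a 1 wherever x has two consecutive 1 bits.)

38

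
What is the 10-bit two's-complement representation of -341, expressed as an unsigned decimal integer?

683

341 in 10 bits: 0101010101
Invert: 1010101010
Add 1:  1010101011 = 683
(Check: 2^10 - 341 = 1024 - 341 = 683.)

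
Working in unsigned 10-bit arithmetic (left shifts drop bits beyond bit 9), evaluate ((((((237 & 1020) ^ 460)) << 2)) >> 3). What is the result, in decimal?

237 = 0011101101
1020 = 1111111100
→ & → 0011101100 = 236
460 = 0111001100
→ ^ → 0100100000 = 288
→ << 2 (mod 2^10) → 0010000000 = 128
→ >> 3 → 0000010000 = 16

16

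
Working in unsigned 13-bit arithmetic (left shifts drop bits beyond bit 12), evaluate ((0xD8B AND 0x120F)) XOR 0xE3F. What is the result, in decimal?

0xD8B = 0110110001011
0x120F = 1001000001111
→ AND → 0000000001011 = 11
0xE3F = 0111000111111
→ XOR → 0111000110100 = 3636

3636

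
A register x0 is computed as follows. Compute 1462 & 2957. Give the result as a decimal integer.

388

1462 = 010110110110
2957 = 101110001101
AND → 000110000100 = 388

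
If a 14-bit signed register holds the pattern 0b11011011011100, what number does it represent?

-2340

pattern = 11011011011100 (MSB is 1 ⇒ negative)
Invert: 00100100100011, add 1 → 00100100100100 = 2340, so the value is -2340.
(Equivalently: 14044 - 2^14 = 14044 - 16384 = -2340.)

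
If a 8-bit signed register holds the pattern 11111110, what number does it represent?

-2

pattern = 11111110 (MSB is 1 ⇒ negative)
Invert: 00000001, add 1 → 00000010 = 2, so the value is -2.
(Equivalently: 254 - 2^8 = 254 - 256 = -2.)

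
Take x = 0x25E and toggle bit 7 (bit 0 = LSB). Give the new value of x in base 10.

734

x = 001001011110
bit 7 is currently 0; toggle it via x ^ (1 << 7) = x ^ 128
→ 001011011110 = 734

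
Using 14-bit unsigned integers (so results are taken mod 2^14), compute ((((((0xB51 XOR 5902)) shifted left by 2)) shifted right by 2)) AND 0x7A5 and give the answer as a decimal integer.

1029

0xB51 = 00101101010001
5902 = 01011100001110
→ XOR → 01110001011111 = 7263
→ shifted left by 2 (mod 2^14) → 11000101111100 = 12668
→ shifted right by 2 → 00110001011111 = 3167
0x7A5 = 00011110100101
→ AND → 00010000000101 = 1029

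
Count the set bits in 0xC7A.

7

0xC7A = 110001111010
Count the 1s: 1 + 1 + 1 + 1 + 1 + 1 + 1 = 7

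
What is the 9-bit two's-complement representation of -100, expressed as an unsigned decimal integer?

100 in 9 bits: 001100100
Invert: 110011011
Add 1:  110011100 = 412
(Check: 2^9 - 100 = 512 - 100 = 412.)

412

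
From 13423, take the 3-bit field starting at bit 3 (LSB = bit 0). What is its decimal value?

v = 11010001101111
Shift right by 3: 11010001101
Mask low 3 bits: 101 = 5

5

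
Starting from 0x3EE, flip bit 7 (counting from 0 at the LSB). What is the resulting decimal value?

x = 01111101110
bit 7 is currently 1; toggle it via x ^ (1 << 7) = x ^ 128
→ 01101101110 = 878

878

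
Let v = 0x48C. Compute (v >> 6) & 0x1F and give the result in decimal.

18

v = 00010010001100
Shift right by 6: 00010010
Mask low 5 bits: 10010 = 18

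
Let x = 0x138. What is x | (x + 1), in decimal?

x = 100111000 = 312
x + 1 = 100111001
OR    = 100111001 = 313
(x | (x + 1) sets the lowest cleared bit.)

313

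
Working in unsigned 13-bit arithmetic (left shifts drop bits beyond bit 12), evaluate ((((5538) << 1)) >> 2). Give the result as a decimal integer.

5538 = 1010110100010
→ << 1 (mod 2^13) → 0101101000100 = 2884
→ >> 2 → 0001011010001 = 721

721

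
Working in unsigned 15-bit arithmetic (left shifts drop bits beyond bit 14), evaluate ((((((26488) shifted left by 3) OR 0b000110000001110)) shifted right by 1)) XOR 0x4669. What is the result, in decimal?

22926

26488 = 110011101111000
→ shifted left by 3 (mod 2^15) → 011101111000000 = 15296
0b000110000001110 = 000110000001110
→ OR → 011111111001110 = 16334
→ shifted right by 1 → 001111111100111 = 8167
0x4669 = 100011001101001
→ XOR → 101100110001110 = 22926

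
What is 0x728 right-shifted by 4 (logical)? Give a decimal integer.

114

0x728 = 11100101000
shift right by 4 → 00001110010 = 114
(equivalently, floor(1832 / 16))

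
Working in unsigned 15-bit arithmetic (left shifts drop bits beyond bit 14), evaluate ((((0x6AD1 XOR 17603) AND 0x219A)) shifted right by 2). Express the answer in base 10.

0x6AD1 = 110101011010001
17603 = 100010011000011
→ XOR → 010111000010010 = 11794
0x219A = 010000110011010
→ AND → 010000000010010 = 8210
→ shifted right by 2 → 000100000000100 = 2052

2052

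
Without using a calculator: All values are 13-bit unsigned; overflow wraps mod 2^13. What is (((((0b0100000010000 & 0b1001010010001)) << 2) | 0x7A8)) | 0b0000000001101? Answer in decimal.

2029

0b0100000010000 = 0100000010000
0b1001010010001 = 1001010010001
→ & → 0000000010000 = 16
→ << 2 (mod 2^13) → 0000001000000 = 64
0x7A8 = 0011110101000
→ | → 0011111101000 = 2024
0b0000000001101 = 0000000001101
→ | → 0011111101101 = 2029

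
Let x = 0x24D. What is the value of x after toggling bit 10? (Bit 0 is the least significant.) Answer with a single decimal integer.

1613

x = 001001001101
bit 10 is currently 0; toggle it via x ^ (1 << 10) = x ^ 1024
→ 011001001101 = 1613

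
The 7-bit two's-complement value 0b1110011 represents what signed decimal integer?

pattern = 1110011 (MSB is 1 ⇒ negative)
Invert: 0001100, add 1 → 0001101 = 13, so the value is -13.
(Equivalently: 115 - 2^7 = 115 - 128 = -13.)

-13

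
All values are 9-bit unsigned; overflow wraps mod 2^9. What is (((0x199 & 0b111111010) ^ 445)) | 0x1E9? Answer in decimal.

0x199 = 110011001
0b111111010 = 111111010
→ & → 110011000 = 408
445 = 110111101
→ ^ → 000100101 = 37
0x1E9 = 111101001
→ | → 111101101 = 493

493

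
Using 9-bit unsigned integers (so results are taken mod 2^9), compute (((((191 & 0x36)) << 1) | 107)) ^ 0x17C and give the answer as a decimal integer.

191 = 010111111
0x36 = 000110110
→ & → 000110110 = 54
→ << 1 (mod 2^9) → 001101100 = 108
107 = 001101011
→ | → 001101111 = 111
0x17C = 101111100
→ ^ → 100010011 = 275

275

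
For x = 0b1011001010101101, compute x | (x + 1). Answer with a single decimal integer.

45743

x = 1011001010101101 = 45741
x + 1 = 1011001010101110
OR    = 1011001010101111 = 45743
(x | (x + 1) sets the lowest cleared bit.)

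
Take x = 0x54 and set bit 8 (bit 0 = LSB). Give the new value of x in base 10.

340

x = 00001010100
bit 8 is currently 0; set it via x | (1 << 8) = x | 256
→ 00101010100 = 340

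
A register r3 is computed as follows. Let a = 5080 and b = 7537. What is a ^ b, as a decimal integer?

5080 = 1001111011000
7537 = 1110101110001
XOR → 0111010101001 = 3753

3753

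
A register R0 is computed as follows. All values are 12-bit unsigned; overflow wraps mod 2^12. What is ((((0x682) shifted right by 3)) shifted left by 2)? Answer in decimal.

832

0x682 = 011010000010
→ shifted right by 3 → 000011010000 = 208
→ shifted left by 2 (mod 2^12) → 001101000000 = 832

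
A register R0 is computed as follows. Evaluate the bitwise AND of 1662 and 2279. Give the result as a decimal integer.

1662 = 011001111110
2279 = 100011100111
AND → 000001100110 = 102

102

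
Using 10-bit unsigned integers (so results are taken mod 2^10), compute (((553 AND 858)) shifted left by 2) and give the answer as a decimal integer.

553 = 1000101001
858 = 1101011010
→ AND → 1000001000 = 520
→ shifted left by 2 (mod 2^10) → 0000100000 = 32

32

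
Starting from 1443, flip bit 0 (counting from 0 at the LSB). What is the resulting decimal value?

x = 010110100011
bit 0 is currently 1; toggle it via x ^ (1 << 0) = x ^ 1
→ 010110100010 = 1442

1442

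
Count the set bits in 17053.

7

17053 = 100001010011101
Count the 1s: 1 + 1 + 1 + 1 + 1 + 1 + 1 = 7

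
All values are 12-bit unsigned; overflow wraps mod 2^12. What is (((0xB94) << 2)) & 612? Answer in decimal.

576

0xB94 = 101110010100
→ << 2 (mod 2^12) → 111001010000 = 3664
612 = 001001100100
→ & → 001001000000 = 576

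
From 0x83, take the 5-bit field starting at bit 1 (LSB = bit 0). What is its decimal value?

1

v = 0010000011
Shift right by 1: 001000001
Mask low 5 bits: 00001 = 1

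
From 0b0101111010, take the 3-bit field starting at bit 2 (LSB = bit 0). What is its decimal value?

v = 0101111010
Shift right by 2: 01011110
Mask low 3 bits: 110 = 6

6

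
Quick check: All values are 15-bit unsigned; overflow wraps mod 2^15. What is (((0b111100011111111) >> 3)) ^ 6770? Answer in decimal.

5485

0b111100011111111 = 111100011111111
→ >> 3 → 000111100011111 = 3871
6770 = 001101001110010
→ ^ → 001010101101101 = 5485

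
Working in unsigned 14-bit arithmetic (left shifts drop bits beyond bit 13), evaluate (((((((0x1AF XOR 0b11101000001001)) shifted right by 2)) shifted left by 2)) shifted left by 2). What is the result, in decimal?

11920

0x1AF = 00000110101111
0b11101000001001 = 11101000001001
→ XOR → 11101110100110 = 15270
→ shifted right by 2 → 00111011101001 = 3817
→ shifted left by 2 (mod 2^14) → 11101110100100 = 15268
→ shifted left by 2 (mod 2^14) → 10111010010000 = 11920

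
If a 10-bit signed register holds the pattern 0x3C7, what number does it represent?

pattern = 1111000111 (MSB is 1 ⇒ negative)
Invert: 0000111000, add 1 → 0000111001 = 57, so the value is -57.
(Equivalently: 967 - 2^10 = 967 - 1024 = -57.)

-57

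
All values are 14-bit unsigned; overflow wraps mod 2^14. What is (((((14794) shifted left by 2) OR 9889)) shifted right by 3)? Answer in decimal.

1269

14794 = 11100111001010
→ shifted left by 2 (mod 2^14) → 10011100101000 = 10024
9889 = 10011010100001
→ OR → 10011110101001 = 10153
→ shifted right by 3 → 00010011110101 = 1269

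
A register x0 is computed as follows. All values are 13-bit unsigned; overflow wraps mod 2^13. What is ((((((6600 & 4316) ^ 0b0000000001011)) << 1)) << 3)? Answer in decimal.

3120

6600 = 1100111001000
4316 = 1000011011100
→ & → 1000011001000 = 4296
0b0000000001011 = 0000000001011
→ ^ → 1000011000011 = 4291
→ << 1 (mod 2^13) → 0000110000110 = 390
→ << 3 (mod 2^13) → 0110000110000 = 3120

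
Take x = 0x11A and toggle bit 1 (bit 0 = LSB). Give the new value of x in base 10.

x = 00000100011010
bit 1 is currently 1; toggle it via x ^ (1 << 1) = x ^ 2
→ 00000100011000 = 280

280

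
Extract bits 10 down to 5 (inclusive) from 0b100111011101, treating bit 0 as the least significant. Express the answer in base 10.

v = 100111011101
Shift right by 5: 1001110
Mask low 6 bits: 001110 = 14

14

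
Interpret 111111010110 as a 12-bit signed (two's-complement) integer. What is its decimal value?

-42

pattern = 111111010110 (MSB is 1 ⇒ negative)
Invert: 000000101001, add 1 → 000000101010 = 42, so the value is -42.
(Equivalently: 4054 - 2^12 = 4054 - 4096 = -42.)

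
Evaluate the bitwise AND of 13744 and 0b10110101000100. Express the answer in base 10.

9472

13744 = 11010110110000
b = 10110101000100
AND → 10010100000000 = 9472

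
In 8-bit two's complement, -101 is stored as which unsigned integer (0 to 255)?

101 in 8 bits: 01100101
Invert: 10011010
Add 1:  10011011 = 155
(Check: 2^8 - 101 = 256 - 101 = 155.)

155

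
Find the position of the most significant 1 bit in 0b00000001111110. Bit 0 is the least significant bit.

6

0b00000001111110 = 1111110
The topmost 1 is at position 6 (since 2^6 = 64 ≤ 126 < 128).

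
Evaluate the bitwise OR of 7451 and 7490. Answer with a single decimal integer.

7515

7451 = 1110100011011
7490 = 1110101000010
 OR → 1110101011011 = 7515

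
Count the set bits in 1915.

1915 = 11101111011
Count the 1s: 1 + 1 + 1 + 1 + 1 + 1 + 1 + 1 + 1 = 9

9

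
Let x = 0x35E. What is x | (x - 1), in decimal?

x = 1101011110 = 862
x - 1 = 1101011101
OR    = 1101011111 = 863
(x | (x - 1) sets all bits below the lowest set bit.)

863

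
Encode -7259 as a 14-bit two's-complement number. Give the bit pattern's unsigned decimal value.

7259 in 14 bits: 01110001011011
Invert: 10001110100100
Add 1:  10001110100101 = 9125
(Check: 2^14 - 7259 = 16384 - 7259 = 9125.)

9125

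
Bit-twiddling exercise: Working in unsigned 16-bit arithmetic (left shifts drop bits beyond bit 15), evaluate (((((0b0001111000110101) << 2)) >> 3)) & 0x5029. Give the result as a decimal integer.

8

0b0001111000110101 = 0001111000110101
→ << 2 (mod 2^16) → 0111100011010100 = 30932
→ >> 3 → 0000111100011010 = 3866
0x5029 = 0101000000101001
→ & → 0000000000001000 = 8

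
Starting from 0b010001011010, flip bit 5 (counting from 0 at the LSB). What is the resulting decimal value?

1146

x = 010001011010
bit 5 is currently 0; toggle it via x ^ (1 << 5) = x ^ 32
→ 010001111010 = 1146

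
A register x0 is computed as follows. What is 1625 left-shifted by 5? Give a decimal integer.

1625 = 0000011001011001
shift left by 5 → 1100101100100000 = 52000
(equivalently, 1625 × 2^5 = 1625 × 32)

52000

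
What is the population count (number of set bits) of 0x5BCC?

0x5BCC = 101101111001100
Count the 1s: 1 + 1 + 1 + 1 + 1 + 1 + 1 + 1 + 1 = 9

9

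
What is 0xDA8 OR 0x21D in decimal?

4029

0xDA8 = 110110101000
0x21D = 001000011101
 OR → 111110111101 = 4029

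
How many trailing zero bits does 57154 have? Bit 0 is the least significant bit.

1

57154 = 1101111101000010
Trailing zeros: 1, so the lowest set bit is bit 1 (value 2).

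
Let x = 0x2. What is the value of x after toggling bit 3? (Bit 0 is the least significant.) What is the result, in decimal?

x = 000000010
bit 3 is currently 0; toggle it via x ^ (1 << 3) = x ^ 8
→ 000001010 = 10

10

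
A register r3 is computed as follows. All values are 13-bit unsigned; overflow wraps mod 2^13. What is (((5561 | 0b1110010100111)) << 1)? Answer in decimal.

5561 = 1010110111001
0b1110010100111 = 1110010100111
→ | → 1110110111111 = 7615
→ << 1 (mod 2^13) → 1101101111110 = 7038

7038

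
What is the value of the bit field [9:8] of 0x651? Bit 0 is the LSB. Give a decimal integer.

v = 00011001010001
Shift right by 8: 000110
Mask low 2 bits: 10 = 2

2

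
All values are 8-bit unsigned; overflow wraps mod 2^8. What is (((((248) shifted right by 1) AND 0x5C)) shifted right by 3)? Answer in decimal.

11

248 = 11111000
→ shifted right by 1 → 01111100 = 124
0x5C = 01011100
→ AND → 01011100 = 92
→ shifted right by 3 → 00001011 = 11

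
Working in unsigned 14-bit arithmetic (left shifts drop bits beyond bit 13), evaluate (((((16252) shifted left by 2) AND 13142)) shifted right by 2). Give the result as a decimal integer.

3156

16252 = 11111101111100
→ shifted left by 2 (mod 2^14) → 11110111110000 = 15856
13142 = 11001101010110
→ AND → 11000101010000 = 12624
→ shifted right by 2 → 00110001010100 = 3156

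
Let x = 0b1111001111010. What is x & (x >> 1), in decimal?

x = 1111001111010 = 7802
x>>1 = 0111100111101
AND  = 0111000111000 = 3640
(x & (x >> 1) has a 1 wherever x has two consecutive 1 bits.)

3640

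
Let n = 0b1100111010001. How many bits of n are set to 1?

7

n = 1100111010001
Count the 1s: 1 + 1 + 1 + 1 + 1 + 1 + 1 = 7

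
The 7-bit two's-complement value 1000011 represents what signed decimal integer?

-61

pattern = 1000011 (MSB is 1 ⇒ negative)
Invert: 0111100, add 1 → 0111101 = 61, so the value is -61.
(Equivalently: 67 - 2^7 = 67 - 128 = -61.)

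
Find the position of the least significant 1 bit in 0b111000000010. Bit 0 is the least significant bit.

1

0b111000000010 = 111000000010
Trailing zeros: 1, so the lowest set bit is bit 1 (value 2).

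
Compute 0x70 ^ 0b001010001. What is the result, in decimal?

0x70 = 1110000
b = 1010001
XOR → 0100001 = 33

33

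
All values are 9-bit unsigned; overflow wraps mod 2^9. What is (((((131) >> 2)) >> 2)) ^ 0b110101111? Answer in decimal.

423

131 = 010000011
→ >> 2 → 000100000 = 32
→ >> 2 → 000001000 = 8
0b110101111 = 110101111
→ ^ → 110100111 = 423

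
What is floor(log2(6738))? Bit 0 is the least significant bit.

6738 = 1101001010010
The topmost 1 is at position 12 (since 2^12 = 4096 ≤ 6738 < 8192).

12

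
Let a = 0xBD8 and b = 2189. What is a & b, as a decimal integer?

2184

0xBD8 = 101111011000
2189 = 100010001101
AND → 100010001000 = 2184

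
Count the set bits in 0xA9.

4

0xA9 = 10101001
Count the 1s: 1 + 1 + 1 + 1 = 4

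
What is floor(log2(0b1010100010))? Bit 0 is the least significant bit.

0b1010100010 = 1010100010
The topmost 1 is at position 9 (since 2^9 = 512 ≤ 674 < 1024).

9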